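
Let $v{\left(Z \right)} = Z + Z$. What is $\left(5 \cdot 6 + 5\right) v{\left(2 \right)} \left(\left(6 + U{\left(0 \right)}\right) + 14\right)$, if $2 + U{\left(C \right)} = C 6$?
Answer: $2520$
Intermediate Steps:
$U{\left(C \right)} = -2 + 6 C$ ($U{\left(C \right)} = -2 + C 6 = -2 + 6 C$)
$v{\left(Z \right)} = 2 Z$
$\left(5 \cdot 6 + 5\right) v{\left(2 \right)} \left(\left(6 + U{\left(0 \right)}\right) + 14\right) = \left(5 \cdot 6 + 5\right) 2 \cdot 2 \left(\left(6 + \left(-2 + 6 \cdot 0\right)\right) + 14\right) = \left(30 + 5\right) 4 \left(\left(6 + \left(-2 + 0\right)\right) + 14\right) = 35 \cdot 4 \left(\left(6 - 2\right) + 14\right) = 140 \left(4 + 14\right) = 140 \cdot 18 = 2520$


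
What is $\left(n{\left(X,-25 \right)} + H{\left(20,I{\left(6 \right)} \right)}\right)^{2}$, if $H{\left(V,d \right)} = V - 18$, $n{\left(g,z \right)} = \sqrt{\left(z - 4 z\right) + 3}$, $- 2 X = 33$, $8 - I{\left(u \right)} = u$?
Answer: $\left(2 + \sqrt{78}\right)^{2} \approx 117.33$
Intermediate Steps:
$I{\left(u \right)} = 8 - u$
$X = - \frac{33}{2}$ ($X = \left(- \frac{1}{2}\right) 33 = - \frac{33}{2} \approx -16.5$)
$n{\left(g,z \right)} = \sqrt{3 - 3 z}$ ($n{\left(g,z \right)} = \sqrt{- 3 z + 3} = \sqrt{3 - 3 z}$)
$H{\left(V,d \right)} = -18 + V$ ($H{\left(V,d \right)} = V - 18 = -18 + V$)
$\left(n{\left(X,-25 \right)} + H{\left(20,I{\left(6 \right)} \right)}\right)^{2} = \left(\sqrt{3 - -75} + \left(-18 + 20\right)\right)^{2} = \left(\sqrt{3 + 75} + 2\right)^{2} = \left(\sqrt{78} + 2\right)^{2} = \left(2 + \sqrt{78}\right)^{2}$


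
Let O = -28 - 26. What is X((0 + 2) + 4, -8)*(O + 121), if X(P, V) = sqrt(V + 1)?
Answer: 67*I*sqrt(7) ≈ 177.27*I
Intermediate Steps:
X(P, V) = sqrt(1 + V)
O = -54
X((0 + 2) + 4, -8)*(O + 121) = sqrt(1 - 8)*(-54 + 121) = sqrt(-7)*67 = (I*sqrt(7))*67 = 67*I*sqrt(7)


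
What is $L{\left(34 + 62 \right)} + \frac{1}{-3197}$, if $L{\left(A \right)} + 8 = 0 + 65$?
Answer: $\frac{182228}{3197} \approx 57.0$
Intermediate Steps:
$L{\left(A \right)} = 57$ ($L{\left(A \right)} = -8 + \left(0 + 65\right) = -8 + 65 = 57$)
$L{\left(34 + 62 \right)} + \frac{1}{-3197} = 57 + \frac{1}{-3197} = 57 - \frac{1}{3197} = \frac{182228}{3197}$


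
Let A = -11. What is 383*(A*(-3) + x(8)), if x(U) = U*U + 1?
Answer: 37534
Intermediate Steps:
x(U) = 1 + U² (x(U) = U² + 1 = 1 + U²)
383*(A*(-3) + x(8)) = 383*(-11*(-3) + (1 + 8²)) = 383*(33 + (1 + 64)) = 383*(33 + 65) = 383*98 = 37534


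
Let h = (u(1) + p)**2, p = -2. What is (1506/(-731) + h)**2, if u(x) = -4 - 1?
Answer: 1177381969/534361 ≈ 2203.3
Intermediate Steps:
u(x) = -5
h = 49 (h = (-5 - 2)**2 = (-7)**2 = 49)
(1506/(-731) + h)**2 = (1506/(-731) + 49)**2 = (1506*(-1/731) + 49)**2 = (-1506/731 + 49)**2 = (34313/731)**2 = 1177381969/534361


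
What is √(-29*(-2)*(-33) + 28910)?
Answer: 2*√6749 ≈ 164.30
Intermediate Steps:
√(-29*(-2)*(-33) + 28910) = √(58*(-33) + 28910) = √(-1914 + 28910) = √26996 = 2*√6749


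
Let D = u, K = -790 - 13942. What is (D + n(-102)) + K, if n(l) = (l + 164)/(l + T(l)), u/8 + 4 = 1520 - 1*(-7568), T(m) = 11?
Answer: 5272478/91 ≈ 57939.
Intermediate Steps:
K = -14732
u = 72672 (u = -32 + 8*(1520 - 1*(-7568)) = -32 + 8*(1520 + 7568) = -32 + 8*9088 = -32 + 72704 = 72672)
D = 72672
n(l) = (164 + l)/(11 + l) (n(l) = (l + 164)/(l + 11) = (164 + l)/(11 + l))
(D + n(-102)) + K = (72672 + (164 - 102)/(11 - 102)) - 14732 = (72672 + 62/(-91)) - 14732 = (72672 - 1/91*62) - 14732 = (72672 - 62/91) - 14732 = 6613090/91 - 14732 = 5272478/91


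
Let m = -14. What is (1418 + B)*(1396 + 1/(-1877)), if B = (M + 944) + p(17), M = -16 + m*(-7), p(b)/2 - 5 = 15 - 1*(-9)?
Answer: 6555968082/1877 ≈ 3.4928e+6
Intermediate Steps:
p(b) = 58 (p(b) = 10 + 2*(15 - 1*(-9)) = 10 + 2*(15 + 9) = 10 + 2*24 = 10 + 48 = 58)
M = 82 (M = -16 - 14*(-7) = -16 + 98 = 82)
B = 1084 (B = (82 + 944) + 58 = 1026 + 58 = 1084)
(1418 + B)*(1396 + 1/(-1877)) = (1418 + 1084)*(1396 + 1/(-1877)) = 2502*(1396 - 1/1877) = 2502*(2620291/1877) = 6555968082/1877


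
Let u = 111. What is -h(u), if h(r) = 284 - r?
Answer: -173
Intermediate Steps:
-h(u) = -(284 - 1*111) = -(284 - 111) = -1*173 = -173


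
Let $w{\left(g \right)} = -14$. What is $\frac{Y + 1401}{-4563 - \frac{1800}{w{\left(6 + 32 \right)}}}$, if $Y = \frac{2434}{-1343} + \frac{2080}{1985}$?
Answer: $- \frac{1741984909}{5516720337} \approx -0.31576$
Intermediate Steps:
$Y = - \frac{407610}{533171}$ ($Y = 2434 \left(- \frac{1}{1343}\right) + 2080 \cdot \frac{1}{1985} = - \frac{2434}{1343} + \frac{416}{397} = - \frac{407610}{533171} \approx -0.7645$)
$\frac{Y + 1401}{-4563 - \frac{1800}{w{\left(6 + 32 \right)}}} = \frac{- \frac{407610}{533171} + 1401}{-4563 - \frac{1800}{-14}} = \frac{746564961}{533171 \left(-4563 - - \frac{900}{7}\right)} = \frac{746564961}{533171 \left(-4563 + \frac{900}{7}\right)} = \frac{746564961}{533171 \left(- \frac{31041}{7}\right)} = \frac{746564961}{533171} \left(- \frac{7}{31041}\right) = - \frac{1741984909}{5516720337}$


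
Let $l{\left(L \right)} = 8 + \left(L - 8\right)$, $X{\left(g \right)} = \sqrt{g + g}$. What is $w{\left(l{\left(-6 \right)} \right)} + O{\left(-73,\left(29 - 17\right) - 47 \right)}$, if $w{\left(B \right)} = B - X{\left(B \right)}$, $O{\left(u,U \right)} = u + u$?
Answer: $-152 - 2 i \sqrt{3} \approx -152.0 - 3.4641 i$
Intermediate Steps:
$X{\left(g \right)} = \sqrt{2} \sqrt{g}$ ($X{\left(g \right)} = \sqrt{2 g} = \sqrt{2} \sqrt{g}$)
$l{\left(L \right)} = L$ ($l{\left(L \right)} = 8 + \left(L - 8\right) = 8 + \left(-8 + L\right) = L$)
$O{\left(u,U \right)} = 2 u$
$w{\left(B \right)} = B - \sqrt{2} \sqrt{B}$
$w{\left(l{\left(-6 \right)} \right)} + O{\left(-73,\left(29 - 17\right) - 47 \right)} = \left(-6 - \sqrt{2} \sqrt{-6}\right) + 2 \left(-73\right) = \left(-6 - \sqrt{2} i \sqrt{6}\right) - 146 = \left(-6 - 2 i \sqrt{3}\right) - 146 = -152 - 2 i \sqrt{3}$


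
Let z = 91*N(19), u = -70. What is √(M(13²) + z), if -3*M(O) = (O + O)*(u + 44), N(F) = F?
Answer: 5*√1677/3 ≈ 68.252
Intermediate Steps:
M(O) = 52*O/3 (M(O) = -(O + O)*(-70 + 44)/3 = -2*O*(-26)/3 = -(-52)*O/3 = 52*O/3)
z = 1729 (z = 91*19 = 1729)
√(M(13²) + z) = √((52/3)*13² + 1729) = √((52/3)*169 + 1729) = √(8788/3 + 1729) = √(13975/3) = 5*√1677/3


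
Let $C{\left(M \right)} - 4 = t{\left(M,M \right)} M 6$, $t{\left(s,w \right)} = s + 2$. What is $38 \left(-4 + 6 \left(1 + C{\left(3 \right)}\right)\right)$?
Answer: $21508$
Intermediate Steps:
$t{\left(s,w \right)} = 2 + s$
$C{\left(M \right)} = 4 + 6 M \left(2 + M\right)$ ($C{\left(M \right)} = 4 + \left(2 + M\right) M 6 = 4 + M \left(2 + M\right) 6 = 4 + 6 M \left(2 + M\right)$)
$38 \left(-4 + 6 \left(1 + C{\left(3 \right)}\right)\right) = 38 \left(-4 + 6 \left(1 + \left(4 + 6 \cdot 3 \left(2 + 3\right)\right)\right)\right) = 38 \left(-4 + 6 \left(1 + \left(4 + 6 \cdot 3 \cdot 5\right)\right)\right) = 38 \left(-4 + 6 \left(1 + \left(4 + 90\right)\right)\right) = 38 \left(-4 + 6 \left(1 + 94\right)\right) = 38 \left(-4 + 6 \cdot 95\right) = 38 \left(-4 + 570\right) = 38 \cdot 566 = 21508$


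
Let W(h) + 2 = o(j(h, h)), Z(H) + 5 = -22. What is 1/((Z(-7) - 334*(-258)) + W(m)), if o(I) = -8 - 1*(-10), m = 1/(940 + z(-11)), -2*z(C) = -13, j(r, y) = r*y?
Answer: 1/86145 ≈ 1.1608e-5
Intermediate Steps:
Z(H) = -27 (Z(H) = -5 - 22 = -27)
z(C) = 13/2 (z(C) = -½*(-13) = 13/2)
m = 2/1893 (m = 1/(940 + 13/2) = 1/(1893/2) = 2/1893 ≈ 0.0010565)
o(I) = 2 (o(I) = -8 + 10 = 2)
W(h) = 0 (W(h) = -2 + 2 = 0)
1/((Z(-7) - 334*(-258)) + W(m)) = 1/((-27 - 334*(-258)) + 0) = 1/((-27 + 86172) + 0) = 1/(86145 + 0) = 1/86145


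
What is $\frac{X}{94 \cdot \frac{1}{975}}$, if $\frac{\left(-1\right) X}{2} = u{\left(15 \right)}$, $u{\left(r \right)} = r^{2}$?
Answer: $- \frac{219375}{47} \approx -4667.6$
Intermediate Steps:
$X = -450$ ($X = - 2 \cdot 15^{2} = \left(-2\right) 225 = -450$)
$\frac{X}{94 \cdot \frac{1}{975}} = - \frac{450}{94 \cdot \frac{1}{975}} = - \frac{450}{\frac{94}{975}} = \left(-450\right) \frac{975}{94} = - \frac{219375}{47}$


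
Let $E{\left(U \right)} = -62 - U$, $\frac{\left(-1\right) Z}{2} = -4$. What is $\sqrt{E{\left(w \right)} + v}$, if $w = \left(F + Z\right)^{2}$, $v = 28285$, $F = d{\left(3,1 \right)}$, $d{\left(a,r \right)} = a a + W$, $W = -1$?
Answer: $\sqrt{27967} \approx 167.23$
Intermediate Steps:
$Z = 8$ ($Z = \left(-2\right) \left(-4\right) = 8$)
$d{\left(a,r \right)} = -1 + a^{2}$ ($d{\left(a,r \right)} = a a - 1 = a^{2} - 1 = -1 + a^{2}$)
$F = 8$ ($F = -1 + 3^{2} = -1 + 9 = 8$)
$w = 256$ ($w = \left(8 + 8\right)^{2} = 16^{2} = 256$)
$\sqrt{E{\left(w \right)} + v} = \sqrt{\left(-62 - 256\right) + 28285} = \sqrt{-318 + 28285} = \sqrt{27967}$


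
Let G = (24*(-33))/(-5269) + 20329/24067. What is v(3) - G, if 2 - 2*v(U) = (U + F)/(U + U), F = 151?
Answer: -887317093/69168558 ≈ -12.828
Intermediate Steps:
v(U) = 1 - (151 + U)/(4*U) (v(U) = 1 - (U + 151)/(2*(U + U)) = 1 - (151 + U)/(2*(2*U)) = 1 - (151 + U)*1/(2*U)/2 = 1 - (151 + U)/(4*U))
G = 11470415/11528093 (G = -792*(-1/5269) + 20329*(1/24067) = 72/479 + 20329/24067 = 11470415/11528093 ≈ 0.99500)
v(3) - G = (¼)*(-151 + 3*3)/3 - 1*11470415/11528093 = (¼)*(⅓)*(-151 + 9) - 11470415/11528093 = (¼)*(⅓)*(-142) - 11470415/11528093 = -71/6 - 11470415/11528093 = -887317093/69168558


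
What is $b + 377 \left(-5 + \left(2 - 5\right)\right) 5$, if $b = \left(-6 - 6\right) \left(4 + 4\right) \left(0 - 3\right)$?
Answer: $-14792$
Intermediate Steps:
$b = 288$ ($b = - 12 \cdot 8 \left(-3\right) = \left(-12\right) \left(-24\right) = 288$)
$b + 377 \left(-5 + \left(2 - 5\right)\right) 5 = 288 + 377 \left(-5 + \left(2 - 5\right)\right) 5 = 288 + 377 \left(-5 - 3\right) 5 = 288 + 377 \left(\left(-8\right) 5\right) = 288 + 377 \left(-40\right) = 288 - 15080 = -14792$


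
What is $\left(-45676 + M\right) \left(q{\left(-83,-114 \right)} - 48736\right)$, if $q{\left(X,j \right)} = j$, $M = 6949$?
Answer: $1891813950$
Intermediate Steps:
$\left(-45676 + M\right) \left(q{\left(-83,-114 \right)} - 48736\right) = \left(-45676 + 6949\right) \left(-114 - 48736\right) = \left(-38727\right) \left(-48850\right) = 1891813950$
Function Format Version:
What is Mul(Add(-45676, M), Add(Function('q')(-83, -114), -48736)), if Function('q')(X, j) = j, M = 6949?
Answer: 1891813950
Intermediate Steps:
Mul(Add(-45676, M), Add(Function('q')(-83, -114), -48736)) = Mul(Add(-45676, 6949), Add(-114, -48736)) = Mul(-38727, -48850) = 1891813950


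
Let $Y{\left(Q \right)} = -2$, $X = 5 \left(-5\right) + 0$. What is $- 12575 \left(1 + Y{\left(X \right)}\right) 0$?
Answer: $0$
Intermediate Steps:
$X = -25$ ($X = -25 + 0 = -25$)
$- 12575 \left(1 + Y{\left(X \right)}\right) 0 = - 12575 \left(1 - 2\right) 0 = - 12575 \left(\left(-1\right) 0\right) = \left(-12575\right) 0 = 0$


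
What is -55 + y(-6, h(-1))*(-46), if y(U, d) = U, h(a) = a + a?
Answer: 221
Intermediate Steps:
h(a) = 2*a
-55 + y(-6, h(-1))*(-46) = -55 - 6*(-46) = -55 + 276 = 221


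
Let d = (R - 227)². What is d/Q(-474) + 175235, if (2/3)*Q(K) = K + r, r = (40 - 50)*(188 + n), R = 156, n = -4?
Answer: 608235644/3471 ≈ 1.7523e+5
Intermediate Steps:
d = 5041 (d = (156 - 227)² = (-71)² = 5041)
r = -1840 (r = (40 - 50)*(188 - 4) = -10*184 = -1840)
Q(K) = -2760 + 3*K/2 (Q(K) = 3*(K - 1840)/2 = 3*(-1840 + K)/2 = -2760 + 3*K/2)
d/Q(-474) + 175235 = 5041/(-2760 + (3/2)*(-474)) + 175235 = 5041/(-2760 - 711) + 175235 = 5041/(-3471) + 175235 = 5041*(-1/3471) + 175235 = -5041/3471 + 175235 = 608235644/3471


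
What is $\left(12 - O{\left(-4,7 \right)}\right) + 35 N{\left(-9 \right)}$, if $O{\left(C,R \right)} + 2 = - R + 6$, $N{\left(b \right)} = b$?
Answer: $-300$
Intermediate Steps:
$O{\left(C,R \right)} = 4 - R$ ($O{\left(C,R \right)} = -2 - \left(-6 + R\right) = 4 - R$)
$\left(12 - O{\left(-4,7 \right)}\right) + 35 N{\left(-9 \right)} = \left(12 - \left(4 - 7\right)\right) + 35 \left(-9\right) = \left(12 - \left(4 - 7\right)\right) - 315 = \left(12 - -3\right) - 315 = \left(12 + 3\right) - 315 = 15 - 315 = -300$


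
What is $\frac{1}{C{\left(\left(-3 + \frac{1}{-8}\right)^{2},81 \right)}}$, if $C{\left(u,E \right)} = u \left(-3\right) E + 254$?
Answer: $- \frac{64}{135619} \approx -0.00047191$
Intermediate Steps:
$C{\left(u,E \right)} = 254 - 3 E u$ ($C{\left(u,E \right)} = - 3 u E + 254 = - 3 E u + 254 = 254 - 3 E u$)
$\frac{1}{C{\left(\left(-3 + \frac{1}{-8}\right)^{2},81 \right)}} = \frac{1}{254 - 243 \left(-3 + \frac{1}{-8}\right)^{2}} = \frac{1}{254 - 243 \left(-3 - \frac{1}{8}\right)^{2}} = \frac{1}{254 - 243 \left(- \frac{25}{8}\right)^{2}} = \frac{1}{254 - 243 \cdot \frac{625}{64}} = \frac{1}{254 - \frac{151875}{64}} = \frac{1}{- \frac{135619}{64}} = - \frac{64}{135619}$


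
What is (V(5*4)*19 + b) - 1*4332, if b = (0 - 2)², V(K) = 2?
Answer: -4290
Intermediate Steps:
b = 4 (b = (-2)² = 4)
(V(5*4)*19 + b) - 1*4332 = (2*19 + 4) - 1*4332 = (38 + 4) - 4332 = 42 - 4332 = -4290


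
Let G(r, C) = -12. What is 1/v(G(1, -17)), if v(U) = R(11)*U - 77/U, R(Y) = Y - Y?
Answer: 12/77 ≈ 0.15584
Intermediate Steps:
R(Y) = 0
v(U) = -77/U (v(U) = 0*U - 77/U = 0 - 77/U = -77/U)
1/v(G(1, -17)) = 1/(-77/(-12)) = 1/(-77*(-1/12)) = 1/(77/12) = 12/77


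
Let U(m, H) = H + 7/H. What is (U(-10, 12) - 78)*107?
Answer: -83995/12 ≈ -6999.6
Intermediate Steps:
(U(-10, 12) - 78)*107 = ((12 + 7/12) - 78)*107 = (151/12 - 78)*107 = -785/12*107 = -83995/12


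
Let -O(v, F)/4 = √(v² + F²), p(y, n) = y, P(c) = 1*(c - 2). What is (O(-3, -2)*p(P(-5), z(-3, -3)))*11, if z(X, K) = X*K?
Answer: 308*√13 ≈ 1110.5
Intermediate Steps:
P(c) = -2 + c (P(c) = 1*(-2 + c) = -2 + c)
z(X, K) = K*X
O(v, F) = -4*√(F² + v²) (O(v, F) = -4*√(v² + F²) = -4*√(F² + v²))
(O(-3, -2)*p(P(-5), z(-3, -3)))*11 = ((-4*√((-2)² + (-3)²))*(-2 - 5))*11 = (-4*√(4 + 9)*(-7))*11 = (-4*√13*(-7))*11 = (28*√13)*11 = 308*√13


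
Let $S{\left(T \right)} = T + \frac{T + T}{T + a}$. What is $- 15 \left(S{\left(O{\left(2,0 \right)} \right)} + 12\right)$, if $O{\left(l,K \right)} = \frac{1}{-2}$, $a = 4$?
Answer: $- \frac{2355}{14} \approx -168.21$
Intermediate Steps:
$O{\left(l,K \right)} = - \frac{1}{2}$
$S{\left(T \right)} = T + \frac{2 T}{4 + T}$ ($S{\left(T \right)} = T + \frac{T + T}{T + 4} = T + \frac{2 T}{4 + T}$)
$- 15 \left(S{\left(O{\left(2,0 \right)} \right)} + 12\right) = - 15 \left(- \frac{6 - \frac{1}{2}}{2 \left(4 - \frac{1}{2}\right)} + 12\right) = - 15 \left(\left(- \frac{1}{2}\right) \frac{1}{\frac{7}{2}} \cdot \frac{11}{2} + 12\right) = - 15 \left(\left(- \frac{1}{2}\right) \frac{2}{7} \cdot \frac{11}{2} + 12\right) = - 15 \left(- \frac{11}{14} + 12\right) = \left(-15\right) \frac{157}{14} = - \frac{2355}{14}$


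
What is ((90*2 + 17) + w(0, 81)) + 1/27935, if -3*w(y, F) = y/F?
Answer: 5503196/27935 ≈ 197.00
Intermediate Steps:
w(y, F) = -y/(3*F)
((90*2 + 17) + w(0, 81)) + 1/27935 = ((90*2 + 17) - ⅓*0/81) + 1/27935 = ((180 + 17) - ⅓*0*1/81) + 1/27935 = (197 + 0) + 1/27935 = 197 + 1/27935 = 5503196/27935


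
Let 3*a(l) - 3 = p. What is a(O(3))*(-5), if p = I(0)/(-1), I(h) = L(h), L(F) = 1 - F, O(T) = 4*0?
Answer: -10/3 ≈ -3.3333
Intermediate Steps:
O(T) = 0
I(h) = 1 - h
p = -1 (p = (1 - 1*0)/(-1) = (1 + 0)*(-1) = 1*(-1) = -1)
a(l) = ⅔ (a(l) = 1 + (⅓)*(-1) = 1 - ⅓ = ⅔)
a(O(3))*(-5) = (⅔)*(-5) = -10/3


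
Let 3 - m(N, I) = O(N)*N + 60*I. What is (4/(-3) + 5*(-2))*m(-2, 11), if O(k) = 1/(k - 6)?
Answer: 44693/6 ≈ 7448.8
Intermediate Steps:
O(k) = 1/(-6 + k)
m(N, I) = 3 - 60*I - N/(-6 + N) (m(N, I) = 3 - (N/(-6 + N) + 60*I) = 3 - (60*I + N/(-6 + N)) = 3 + (-60*I - N/(-6 + N)) = 3 - 60*I - N/(-6 + N))
(4/(-3) + 5*(-2))*m(-2, 11) = (4/(-3) + 5*(-2))*((-1*(-2) + 3*(1 - 20*11)*(-6 - 2))/(-6 - 2)) = (4*(-1/3) - 10)*((2 + 3*(1 - 220)*(-8))/(-8)) = (-4/3 - 10)*(-(2 + 3*(-219)*(-8))/8) = -(-17)*(2 + 5256)/12 = -(-17)*5258/12 = -34/3*(-2629/4) = 44693/6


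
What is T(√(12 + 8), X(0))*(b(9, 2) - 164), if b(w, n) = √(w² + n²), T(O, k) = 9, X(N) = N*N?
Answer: -1476 + 9*√85 ≈ -1393.0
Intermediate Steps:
X(N) = N²
b(w, n) = √(n² + w²)
T(√(12 + 8), X(0))*(b(9, 2) - 164) = 9*(√(2² + 9²) - 164) = 9*(√(4 + 81) - 164) = 9*(√85 - 164) = 9*(-164 + √85) = -1476 + 9*√85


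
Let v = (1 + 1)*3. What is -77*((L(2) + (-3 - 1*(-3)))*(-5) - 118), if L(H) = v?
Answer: 11396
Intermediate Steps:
v = 6 (v = 2*3 = 6)
L(H) = 6
-77*((L(2) + (-3 - 1*(-3)))*(-5) - 118) = -77*((6 + (-3 - 1*(-3)))*(-5) - 118) = -77*((6 + (-3 + 3))*(-5) - 118) = -77*((6 + 0)*(-5) - 118) = -77*(6*(-5) - 118) = -77*(-30 - 118) = -77*(-148) = 11396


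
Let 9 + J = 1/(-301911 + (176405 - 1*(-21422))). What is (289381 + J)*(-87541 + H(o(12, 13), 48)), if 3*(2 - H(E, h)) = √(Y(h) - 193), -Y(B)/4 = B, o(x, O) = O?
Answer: -2636586724927133/104084 - 30118995247*I*√385/312252 ≈ -2.5331e+10 - 1.8926e+6*I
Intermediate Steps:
J = -936757/104084 (J = -9 + 1/(-301911 + (176405 - 1*(-21422))) = -9 + 1/(-301911 + (176405 + 21422)) = -9 + 1/(-301911 + 197827) = -9 + 1/(-104084) = -9 - 1/104084 = -936757/104084 ≈ -9.0000)
Y(B) = -4*B
H(E, h) = 2 - √(-193 - 4*h)/3 (H(E, h) = 2 - √(-4*h - 193)/3 = 2 - √(-193 - 4*h)/3)
(289381 + J)*(-87541 + H(o(12, 13), 48)) = (289381 - 936757/104084)*(-87541 + (2 - √(-193 - 4*48)/3)) = 30118995247*(-87541 + (2 - √(-193 - 192)/3))/104084 = 30118995247*(-87541 + (2 - I*√385/3))/104084 = 30118995247*(-87539 - I*√385/3)/104084 = -2636586724927133/104084 - 30118995247*I*√385/312252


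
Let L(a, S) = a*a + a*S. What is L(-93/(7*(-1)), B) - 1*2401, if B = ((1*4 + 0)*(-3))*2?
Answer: -124624/49 ≈ -2543.3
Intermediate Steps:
B = -24 (B = ((4 + 0)*(-3))*2 = (4*(-3))*2 = -12*2 = -24)
L(a, S) = a² + S*a
L(-93/(7*(-1)), B) - 1*2401 = (-93/(7*(-1)))*(-24 - 93/(7*(-1))) - 1*2401 = (-93/(-7))*(-24 - 93/(-7)) - 2401 = (-93*(-⅐))*(-24 - 93*(-⅐)) - 2401 = 93*(-24 + 93/7)/7 - 2401 = (93/7)*(-75/7) - 2401 = -6975/49 - 2401 = -124624/49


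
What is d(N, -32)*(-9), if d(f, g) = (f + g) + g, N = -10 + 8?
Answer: 594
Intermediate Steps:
N = -2
d(f, g) = f + 2*g
d(N, -32)*(-9) = (-2 + 2*(-32))*(-9) = (-2 - 64)*(-9) = -66*(-9) = 594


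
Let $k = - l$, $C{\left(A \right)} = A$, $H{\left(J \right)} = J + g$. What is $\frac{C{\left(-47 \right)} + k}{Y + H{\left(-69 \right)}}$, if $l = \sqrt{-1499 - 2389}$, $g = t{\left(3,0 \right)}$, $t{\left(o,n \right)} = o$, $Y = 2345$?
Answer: $- \frac{47}{2279} - \frac{36 i \sqrt{3}}{2279} \approx -0.020623 - 0.02736 i$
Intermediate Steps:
$g = 3$
$H{\left(J \right)} = 3 + J$ ($H{\left(J \right)} = J + 3 = 3 + J$)
$l = 36 i \sqrt{3}$ ($l = \sqrt{-3888} = 36 i \sqrt{3} \approx 62.354 i$)
$k = - 36 i \sqrt{3} \approx - 62.354 i$
$\frac{C{\left(-47 \right)} + k}{Y + H{\left(-69 \right)}} = \frac{-47 - 36 i \sqrt{3}}{2345 + \left(3 - 69\right)} = \frac{-47 - 36 i \sqrt{3}}{2345 - 66} = \frac{-47 - 36 i \sqrt{3}}{2279} = \left(-47 - 36 i \sqrt{3}\right) \frac{1}{2279} = - \frac{47}{2279} - \frac{36 i \sqrt{3}}{2279}$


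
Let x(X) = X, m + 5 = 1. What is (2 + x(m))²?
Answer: 4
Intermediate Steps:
m = -4 (m = -5 + 1 = -4)
(2 + x(m))² = (2 - 4)² = (-2)² = 4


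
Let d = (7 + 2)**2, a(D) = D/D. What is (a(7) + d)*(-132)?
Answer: -10824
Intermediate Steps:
a(D) = 1
d = 81 (d = 9**2 = 81)
(a(7) + d)*(-132) = (1 + 81)*(-132) = 82*(-132) = -10824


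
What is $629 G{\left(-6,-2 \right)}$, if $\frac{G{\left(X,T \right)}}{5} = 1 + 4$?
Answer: $15725$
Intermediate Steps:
$G{\left(X,T \right)} = 25$ ($G{\left(X,T \right)} = 5 \left(1 + 4\right) = 5 \cdot 5 = 25$)
$629 G{\left(-6,-2 \right)} = 629 \cdot 25 = 15725$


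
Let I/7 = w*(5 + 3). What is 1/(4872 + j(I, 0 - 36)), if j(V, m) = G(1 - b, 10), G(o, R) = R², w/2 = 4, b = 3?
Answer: 1/4972 ≈ 0.00020113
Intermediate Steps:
w = 8 (w = 2*4 = 8)
I = 448 (I = 7*(8*(5 + 3)) = 7*(8*8) = 7*64 = 448)
j(V, m) = 100 (j(V, m) = 10² = 100)
1/(4872 + j(I, 0 - 36)) = 1/(4872 + 100) = 1/4972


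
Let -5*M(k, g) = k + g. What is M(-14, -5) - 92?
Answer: -441/5 ≈ -88.200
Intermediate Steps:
M(k, g) = -g/5 - k/5 (M(k, g) = -(k + g)/5 = -(g + k)/5 = -g/5 - k/5)
M(-14, -5) - 92 = (-1/5*(-5) - 1/5*(-14)) - 92 = (1 + 14/5) - 92 = 19/5 - 92 = -441/5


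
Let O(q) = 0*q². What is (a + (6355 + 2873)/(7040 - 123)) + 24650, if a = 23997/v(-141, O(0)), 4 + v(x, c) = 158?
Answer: 26425032061/1065218 ≈ 24807.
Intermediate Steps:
O(q) = 0
v(x, c) = 154 (v(x, c) = -4 + 158 = 154)
a = 23997/154 ≈ 155.82
(a + (6355 + 2873)/(7040 - 123)) + 24650 = (23997/154 + (6355 + 2873)/(7040 - 123)) + 24650 = (23997/154 + 9228/6917) + 24650 = 167408361/1065218 + 24650 = 26425032061/1065218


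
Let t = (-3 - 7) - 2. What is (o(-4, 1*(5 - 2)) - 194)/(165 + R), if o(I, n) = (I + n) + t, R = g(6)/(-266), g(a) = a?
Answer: -133/106 ≈ -1.2547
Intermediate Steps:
t = -12 (t = -10 - 2 = -12)
R = -3/133 (R = 6/(-266) = 6*(-1/266) = -3/133 ≈ -0.022556)
o(I, n) = -12 + I + n (o(I, n) = (I + n) - 12 = -12 + I + n)
(o(-4, 1*(5 - 2)) - 194)/(165 + R) = ((-12 - 4 + 1*(5 - 2)) - 194)/(165 - 3/133) = ((-12 - 4 + 1*3) - 194)/(21942/133) = ((-12 - 4 + 3) - 194)*(133/21942) = (-13 - 194)*(133/21942) = -207*133/21942 = -133/106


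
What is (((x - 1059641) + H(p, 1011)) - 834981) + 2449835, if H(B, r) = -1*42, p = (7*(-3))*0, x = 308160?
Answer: 863331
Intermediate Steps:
p = 0 (p = -21*0 = 0)
H(B, r) = -42
(((x - 1059641) + H(p, 1011)) - 834981) + 2449835 = (((308160 - 1059641) - 42) - 834981) + 2449835 = ((-751481 - 42) - 834981) + 2449835 = (-751523 - 834981) + 2449835 = -1586504 + 2449835 = 863331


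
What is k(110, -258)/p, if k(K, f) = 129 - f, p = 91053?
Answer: 43/10117 ≈ 0.0042503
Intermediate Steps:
k(110, -258)/p = (129 - 1*(-258))/91053 = (129 + 258)*(1/91053) = 387*(1/91053) = 43/10117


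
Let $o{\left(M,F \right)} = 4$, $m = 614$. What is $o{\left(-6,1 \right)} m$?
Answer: $2456$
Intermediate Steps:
$o{\left(-6,1 \right)} m = 4 \cdot 614 = 2456$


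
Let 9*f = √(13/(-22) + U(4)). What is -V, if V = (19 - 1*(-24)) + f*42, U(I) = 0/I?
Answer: -43 - 7*I*√286/33 ≈ -43.0 - 3.5873*I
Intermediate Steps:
U(I) = 0
f = I*√286/198 (f = √(13/(-22) + 0)/9 = √(13*(-1/22) + 0)/9 = √(-13/22 + 0)/9 = √(-13/22)/9 = (I*√286/22)/9 = I*√286/198 ≈ 0.085412*I)
V = 43 + 7*I*√286/33 (V = (19 - 1*(-24)) + (I*√286/198)*42 = (19 + 24) + 7*I*√286/33 = 43 + 7*I*√286/33 ≈ 43.0 + 3.5873*I)
-V = -(43 + 7*I*√286/33) = -43 - 7*I*√286/33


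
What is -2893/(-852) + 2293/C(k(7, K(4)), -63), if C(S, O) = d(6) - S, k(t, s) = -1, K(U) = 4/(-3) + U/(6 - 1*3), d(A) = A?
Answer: 1973887/5964 ≈ 330.97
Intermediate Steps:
K(U) = -4/3 + U/3 (K(U) = 4*(-⅓) + U/(6 - 3) = -4/3 + U/3)
C(S, O) = 6 - S
-2893/(-852) + 2293/C(k(7, K(4)), -63) = -2893/(-852) + 2293/(6 - 1*(-1)) = -2893*(-1/852) + 2293/(6 + 1) = 2893/852 + 2293/7 = 1973887/5964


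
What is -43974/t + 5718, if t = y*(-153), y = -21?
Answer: 290920/51 ≈ 5704.3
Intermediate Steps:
t = 3213 (t = -21*(-153) = 3213)
-43974/t + 5718 = -43974/3213 + 5718 = -43974*1/3213 + 5718 = -698/51 + 5718 = 290920/51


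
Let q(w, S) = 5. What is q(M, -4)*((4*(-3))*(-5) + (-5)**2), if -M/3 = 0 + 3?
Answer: 425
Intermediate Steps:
M = -9 (M = -3*(0 + 3) = -3*3 = -9)
q(M, -4)*((4*(-3))*(-5) + (-5)**2) = 5*((4*(-3))*(-5) + (-5)**2) = 5*(-12*(-5) + 25) = 5*(60 + 25) = 5*85 = 425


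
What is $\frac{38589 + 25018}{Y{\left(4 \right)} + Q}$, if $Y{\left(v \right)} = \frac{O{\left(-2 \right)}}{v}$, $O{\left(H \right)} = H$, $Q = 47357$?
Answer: $\frac{127214}{94713} \approx 1.3432$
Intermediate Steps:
$Y{\left(v \right)} = - \frac{2}{v}$
$\frac{38589 + 25018}{Y{\left(4 \right)} + Q} = \frac{38589 + 25018}{- \frac{2}{4} + 47357} = \frac{63607}{\left(-2\right) \frac{1}{4} + 47357} = \frac{63607}{- \frac{1}{2} + 47357} = \frac{63607}{\frac{94713}{2}} = 63607 \cdot \frac{2}{94713} = \frac{127214}{94713}$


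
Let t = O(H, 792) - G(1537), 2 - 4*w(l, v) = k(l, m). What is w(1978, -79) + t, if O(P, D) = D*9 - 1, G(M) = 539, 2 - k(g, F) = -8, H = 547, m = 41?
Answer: 6586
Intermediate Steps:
k(g, F) = 10 (k(g, F) = 2 - 1*(-8) = 2 + 8 = 10)
O(P, D) = -1 + 9*D (O(P, D) = 9*D - 1 = -1 + 9*D)
w(l, v) = -2 (w(l, v) = ½ - ¼*10 = ½ - 5/2 = -2)
t = 6588 (t = (-1 + 9*792) - 1*539 = (-1 + 7128) - 539 = 7127 - 539 = 6588)
w(1978, -79) + t = -2 + 6588 = 6586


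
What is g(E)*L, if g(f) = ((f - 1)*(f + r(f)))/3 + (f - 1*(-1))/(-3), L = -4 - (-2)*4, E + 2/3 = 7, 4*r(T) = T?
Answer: 1256/27 ≈ 46.518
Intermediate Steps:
r(T) = T/4
E = 19/3 (E = -⅔ + 7 = 19/3 ≈ 6.3333)
L = 4 (L = -4 - 1*(-8) = -4 + 8 = 4)
g(f) = -⅓ - f/3 + 5*f*(-1 + f)/12 (g(f) = ((f - 1)*(f + f/4))/3 + (f - 1*(-1))/(-3) = ((-1 + f)*(5*f/4))*(⅓) + (f + 1)*(-⅓) = (5*f*(-1 + f)/4)*(⅓) + (1 + f)*(-⅓) = 5*f*(-1 + f)/12 + (-⅓ - f/3) = -⅓ - f/3 + 5*f*(-1 + f)/12)
g(E)*L = (-⅓ - ¾*19/3 + 5*(19/3)²/12)*4 = (-⅓ - 19/4 + (5/12)*(361/9))*4 = (-⅓ - 19/4 + 1805/108)*4 = (314/27)*4 = 1256/27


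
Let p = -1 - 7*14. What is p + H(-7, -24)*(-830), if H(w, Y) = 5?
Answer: -4249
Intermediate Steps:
p = -99 (p = -1 - 98 = -99)
p + H(-7, -24)*(-830) = -99 + 5*(-830) = -99 - 4150 = -4249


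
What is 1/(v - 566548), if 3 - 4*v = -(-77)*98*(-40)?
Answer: -4/1964349 ≈ -2.0363e-6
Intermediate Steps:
v = 301843/4 (v = ¾ - (-(-77)*98)*(-40)/4 = ¾ - (-77*(-98))*(-40)/4 = ¾ - 3773*(-40)/2 = ¾ - ¼*(-301840) = ¾ + 75460 = 301843/4 ≈ 75461.)
1/(v - 566548) = 1/(301843/4 - 566548) = 1/(-1964349/4) = -4/1964349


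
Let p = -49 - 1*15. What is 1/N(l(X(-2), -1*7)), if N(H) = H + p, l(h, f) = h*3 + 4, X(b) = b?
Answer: -1/66 ≈ -0.015152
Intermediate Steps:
p = -64 (p = -49 - 15 = -64)
l(h, f) = 4 + 3*h (l(h, f) = 3*h + 4 = 4 + 3*h)
N(H) = -64 + H (N(H) = H - 64 = -64 + H)
1/N(l(X(-2), -1*7)) = 1/(-64 + (4 + 3*(-2))) = 1/(-64 + (4 - 6)) = 1/(-64 - 2) = 1/(-66) = -1/66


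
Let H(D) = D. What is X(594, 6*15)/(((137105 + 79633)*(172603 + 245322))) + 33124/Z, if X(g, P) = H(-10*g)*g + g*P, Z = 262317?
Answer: 6665484374354/52801630752849 ≈ 0.12624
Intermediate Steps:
X(g, P) = -10*g² + P*g (X(g, P) = (-10*g)*g + g*P = -10*g² + P*g)
X(594, 6*15)/(((137105 + 79633)*(172603 + 245322))) + 33124/Z = (594*(6*15 - 10*594))/(((137105 + 79633)*(172603 + 245322))) + 33124/262317 = (594*(90 - 5940))/((216738*417925)) + 33124*(1/262317) = (594*(-5850))/90580228650 + 33124/262317 = -3474900*1/90580228650 + 33124/262317 = -7722/201289397 + 33124/262317 = 6665484374354/52801630752849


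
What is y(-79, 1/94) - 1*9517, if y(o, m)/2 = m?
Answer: -447298/47 ≈ -9517.0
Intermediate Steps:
y(o, m) = 2*m
y(-79, 1/94) - 1*9517 = 2*(1/94) - 1*9517 = 2*(1*(1/94)) - 9517 = 2*(1/94) - 9517 = 1/47 - 9517 = -447298/47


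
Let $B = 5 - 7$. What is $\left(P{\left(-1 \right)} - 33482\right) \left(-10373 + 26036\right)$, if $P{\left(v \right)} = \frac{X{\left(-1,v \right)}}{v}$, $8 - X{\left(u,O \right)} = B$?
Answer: $-524585196$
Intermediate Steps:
$B = -2$ ($B = 5 - 7 = -2$)
$X{\left(u,O \right)} = 10$ ($X{\left(u,O \right)} = 8 - -2 = 8 + 2 = 10$)
$P{\left(v \right)} = \frac{10}{v}$
$\left(P{\left(-1 \right)} - 33482\right) \left(-10373 + 26036\right) = \left(\frac{10}{-1} - 33482\right) \left(-10373 + 26036\right) = \left(10 \left(-1\right) - 33482\right) 15663 = \left(-10 - 33482\right) 15663 = \left(-33492\right) 15663 = -524585196$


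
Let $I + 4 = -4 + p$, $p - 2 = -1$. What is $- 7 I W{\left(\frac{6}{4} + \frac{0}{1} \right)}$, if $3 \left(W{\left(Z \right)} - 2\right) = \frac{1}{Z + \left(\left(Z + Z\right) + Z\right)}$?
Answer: $\frac{1813}{18} \approx 100.72$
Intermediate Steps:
$p = 1$ ($p = 2 - 1 = 1$)
$I = -7$ ($I = -4 + \left(-4 + 1\right) = -4 - 3 = -7$)
$W{\left(Z \right)} = 2 + \frac{1}{12 Z}$ ($W{\left(Z \right)} = 2 + \frac{1}{3 \left(Z + \left(\left(Z + Z\right) + Z\right)\right)} = 2 + \frac{1}{3 \left(Z + \left(2 Z + Z\right)\right)} = 2 + \frac{1}{3 \left(Z + 3 Z\right)} = 2 + \frac{1}{3 \cdot 4 Z} = 2 + \frac{\frac{1}{4} \frac{1}{Z}}{3} = 2 + \frac{1}{12 Z}$)
$- 7 I W{\left(\frac{6}{4} + \frac{0}{1} \right)} = \left(-7\right) \left(-7\right) \left(2 + \frac{1}{12 \left(\frac{6}{4} + \frac{0}{1}\right)}\right) = 49 \left(2 + \frac{1}{12 \left(6 \cdot \frac{1}{4} + 0 \cdot 1\right)}\right) = 49 \left(2 + \frac{1}{12 \left(\frac{3}{2} + 0\right)}\right) = 49 \left(2 + \frac{1}{12 \cdot \frac{3}{2}}\right) = 49 \left(2 + \frac{1}{12} \cdot \frac{2}{3}\right) = 49 \left(2 + \frac{1}{18}\right) = 49 \cdot \frac{37}{18} = \frac{1813}{18}$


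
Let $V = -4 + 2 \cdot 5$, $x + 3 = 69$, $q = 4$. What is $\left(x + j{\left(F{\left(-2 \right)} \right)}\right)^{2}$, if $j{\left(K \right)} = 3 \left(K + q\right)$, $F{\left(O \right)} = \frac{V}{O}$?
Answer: $4761$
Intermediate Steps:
$x = 66$ ($x = -3 + 69 = 66$)
$V = 6$ ($V = -4 + 10 = 6$)
$F{\left(O \right)} = \frac{6}{O}$
$j{\left(K \right)} = 12 + 3 K$ ($j{\left(K \right)} = 3 \left(K + 4\right) = 3 \left(4 + K\right) = 12 + 3 K$)
$\left(x + j{\left(F{\left(-2 \right)} \right)}\right)^{2} = \left(66 + \left(12 + 3 \frac{6}{-2}\right)\right)^{2} = \left(66 + \left(12 + 3 \cdot 6 \left(- \frac{1}{2}\right)\right)\right)^{2} = \left(66 + \left(12 + 3 \left(-3\right)\right)\right)^{2} = \left(66 + \left(12 - 9\right)\right)^{2} = \left(66 + 3\right)^{2} = 69^{2} = 4761$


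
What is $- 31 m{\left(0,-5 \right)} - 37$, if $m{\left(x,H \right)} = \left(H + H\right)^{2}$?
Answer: $-3137$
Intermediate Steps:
$m{\left(x,H \right)} = 4 H^{2}$ ($m{\left(x,H \right)} = \left(2 H\right)^{2} = 4 H^{2}$)
$- 31 m{\left(0,-5 \right)} - 37 = - 31 \cdot 4 \left(-5\right)^{2} - 37 = - 31 \cdot 4 \cdot 25 - 37 = \left(-31\right) 100 - 37 = -3100 - 37 = -3137$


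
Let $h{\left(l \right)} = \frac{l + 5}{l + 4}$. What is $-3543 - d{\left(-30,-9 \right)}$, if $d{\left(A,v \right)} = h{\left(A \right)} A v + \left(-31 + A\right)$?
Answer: $- \frac{48641}{13} \approx -3741.6$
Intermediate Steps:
$h{\left(l \right)} = \frac{5 + l}{4 + l}$
$d{\left(A,v \right)} = -31 + A + \frac{A v \left(5 + A\right)}{4 + A}$ ($d{\left(A,v \right)} = \frac{5 + A}{4 + A} A v + \left(-31 + A\right) = \frac{A \left(5 + A\right)}{4 + A} v + \left(-31 + A\right) = \frac{A v \left(5 + A\right)}{4 + A} + \left(-31 + A\right) = -31 + A + \frac{A v \left(5 + A\right)}{4 + A}$)
$-3543 - d{\left(-30,-9 \right)} = -3543 - \frac{\left(-31 - 30\right) \left(4 - 30\right) - - 270 \left(5 - 30\right)}{4 - 30} = -3543 - \frac{\left(-61\right) \left(-26\right) - \left(-270\right) \left(-25\right)}{-26} = -3543 - - \frac{1586 - 6750}{26} = -3543 - \left(- \frac{1}{26}\right) \left(-5164\right) = -3543 - \frac{2582}{13} = - \frac{48641}{13}$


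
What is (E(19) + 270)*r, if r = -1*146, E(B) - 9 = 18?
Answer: -43362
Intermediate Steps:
E(B) = 27 (E(B) = 9 + 18 = 27)
r = -146
(E(19) + 270)*r = (27 + 270)*(-146) = 297*(-146) = -43362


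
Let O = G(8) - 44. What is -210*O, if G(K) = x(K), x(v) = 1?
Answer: 9030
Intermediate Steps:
G(K) = 1
O = -43 (O = 1 - 44 = -43)
-210*O = -210*(-43) = 9030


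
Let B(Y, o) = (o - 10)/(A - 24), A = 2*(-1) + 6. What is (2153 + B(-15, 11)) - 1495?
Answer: 13159/20 ≈ 657.95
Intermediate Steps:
A = 4 (A = -2 + 6 = 4)
B(Y, o) = 1/2 - o/20 (B(Y, o) = (o - 10)/(4 - 24) = (-10 + o)/(-20) = (-10 + o)*(-1/20) = 1/2 - o/20)
(2153 + B(-15, 11)) - 1495 = (2153 + (1/2 - 1/20*11)) - 1495 = (2153 + (1/2 - 11/20)) - 1495 = (2153 - 1/20) - 1495 = 43059/20 - 1495 = 13159/20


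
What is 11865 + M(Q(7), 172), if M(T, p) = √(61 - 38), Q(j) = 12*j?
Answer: 11865 + √23 ≈ 11870.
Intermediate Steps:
M(T, p) = √23
11865 + M(Q(7), 172) = 11865 + √23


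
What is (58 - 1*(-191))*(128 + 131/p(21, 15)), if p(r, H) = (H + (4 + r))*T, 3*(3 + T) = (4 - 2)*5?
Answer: 1372737/40 ≈ 34318.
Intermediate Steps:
T = 1/3 (T = -3 + ((4 - 2)*5)/3 = -3 + (2*5)/3 = -3 + (1/3)*10 = -3 + 10/3 = 1/3 ≈ 0.33333)
p(r, H) = 4/3 + H/3 + r/3 (p(r, H) = (H + (4 + r))*(1/3) = (4 + H + r)*(1/3) = 4/3 + H/3 + r/3)
(58 - 1*(-191))*(128 + 131/p(21, 15)) = (58 - 1*(-191))*(128 + 131/(4/3 + (1/3)*15 + (1/3)*21)) = (58 + 191)*(128 + 131/(4/3 + 5 + 7)) = 249*(128 + 131/(40/3)) = 249*(128 + 131*(3/40)) = 249*(128 + 393/40) = 249*(5513/40) = 1372737/40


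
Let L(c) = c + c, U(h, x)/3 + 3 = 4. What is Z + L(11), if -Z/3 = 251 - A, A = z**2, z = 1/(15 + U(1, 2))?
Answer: -78947/108 ≈ -730.99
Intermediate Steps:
U(h, x) = 3 (U(h, x) = -9 + 3*4 = -9 + 12 = 3)
z = 1/18 (z = 1/(15 + 3) = 1/18 ≈ 0.055556)
A = 1/324 (A = (1/18)**2 = 1/324 ≈ 0.0030864)
Z = -81323/108 (Z = -3*(251 - 1*1/324) = -3*(251 - 1/324) = -3*81323/324 = -81323/108 ≈ -752.99)
L(c) = 2*c
Z + L(11) = -81323/108 + 2*11 = -81323/108 + 22 = -78947/108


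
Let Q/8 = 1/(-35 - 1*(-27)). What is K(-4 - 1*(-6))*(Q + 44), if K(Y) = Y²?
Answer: 172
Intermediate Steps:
Q = -1 (Q = 8/(-35 - 1*(-27)) = 8/(-35 + 27) = 8/(-8) = 8*(-⅛) = -1)
K(-4 - 1*(-6))*(Q + 44) = (-4 - 1*(-6))²*(-1 + 44) = (-4 + 6)²*43 = 2²*43 = 4*43 = 172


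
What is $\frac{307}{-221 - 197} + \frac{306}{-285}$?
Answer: $- \frac{3779}{2090} \approx -1.8081$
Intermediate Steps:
$\frac{307}{-221 - 197} + \frac{306}{-285} = \frac{307}{-418} + 306 \left(- \frac{1}{285}\right) = 307 \left(- \frac{1}{418}\right) - \frac{102}{95} = - \frac{307}{418} - \frac{102}{95} = - \frac{3779}{2090}$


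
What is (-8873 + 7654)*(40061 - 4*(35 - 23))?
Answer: -48775847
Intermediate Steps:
(-8873 + 7654)*(40061 - 4*(35 - 23)) = -1219*(40061 - 4*12) = -1219*(40061 - 48) = -1219*40013 = -48775847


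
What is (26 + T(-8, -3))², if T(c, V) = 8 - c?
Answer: 1764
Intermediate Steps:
(26 + T(-8, -3))² = (26 + (8 - 1*(-8)))² = (26 + (8 + 8))² = (26 + 16)² = 42² = 1764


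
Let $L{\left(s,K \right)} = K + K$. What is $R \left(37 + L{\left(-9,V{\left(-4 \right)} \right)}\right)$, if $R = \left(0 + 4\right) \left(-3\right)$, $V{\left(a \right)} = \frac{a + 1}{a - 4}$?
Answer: $-453$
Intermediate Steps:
$V{\left(a \right)} = \frac{1 + a}{-4 + a}$
$L{\left(s,K \right)} = 2 K$
$R = -12$ ($R = 4 \left(-3\right) = -12$)
$R \left(37 + L{\left(-9,V{\left(-4 \right)} \right)}\right) = - 12 \left(37 + 2 \frac{1 - 4}{-4 - 4}\right) = - 12 \left(37 + 2 \frac{1}{-8} \left(-3\right)\right) = - 12 \left(37 + 2 \left(\left(- \frac{1}{8}\right) \left(-3\right)\right)\right) = - 12 \left(37 + 2 \cdot \frac{3}{8}\right) = - 12 \left(37 + \frac{3}{4}\right) = \left(-12\right) \frac{151}{4} = -453$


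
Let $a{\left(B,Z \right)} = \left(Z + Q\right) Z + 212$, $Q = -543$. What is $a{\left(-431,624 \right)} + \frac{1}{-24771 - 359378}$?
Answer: $\frac{19497866643}{384149} \approx 50756.0$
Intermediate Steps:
$a{\left(B,Z \right)} = 212 + Z \left(-543 + Z\right)$ ($a{\left(B,Z \right)} = \left(Z - 543\right) Z + 212 = \left(-543 + Z\right) Z + 212 = Z \left(-543 + Z\right) + 212 = 212 + Z \left(-543 + Z\right)$)
$a{\left(-431,624 \right)} + \frac{1}{-24771 - 359378} = \left(212 + 624^{2} - 338832\right) + \frac{1}{-24771 - 359378} = \left(212 + 389376 - 338832\right) + \frac{1}{-384149} = 50756 - \frac{1}{384149} = \frac{19497866643}{384149}$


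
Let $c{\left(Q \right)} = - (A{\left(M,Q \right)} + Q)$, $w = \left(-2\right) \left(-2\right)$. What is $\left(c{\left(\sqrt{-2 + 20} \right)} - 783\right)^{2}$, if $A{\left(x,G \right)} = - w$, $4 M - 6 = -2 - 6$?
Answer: $606859 + 4674 \sqrt{2} \approx 6.1347 \cdot 10^{5}$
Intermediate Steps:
$M = - \frac{1}{2}$ ($M = \frac{3}{2} + \frac{-2 - 6}{4} = \frac{3}{2} + \frac{1}{4} \left(-8\right) = \frac{3}{2} - 2 = - \frac{1}{2} \approx -0.5$)
$w = 4$
$A{\left(x,G \right)} = -4$ ($A{\left(x,G \right)} = \left(-1\right) 4 = -4$)
$c{\left(Q \right)} = 4 - Q$ ($c{\left(Q \right)} = - (-4 + Q) = 4 - Q$)
$\left(c{\left(\sqrt{-2 + 20} \right)} - 783\right)^{2} = \left(\left(4 - \sqrt{-2 + 20}\right) - 783\right)^{2} = \left(\left(4 - \sqrt{18}\right) - 783\right)^{2} = \left(\left(4 - 3 \sqrt{2}\right) - 783\right)^{2} = \left(-779 - 3 \sqrt{2}\right)^{2}$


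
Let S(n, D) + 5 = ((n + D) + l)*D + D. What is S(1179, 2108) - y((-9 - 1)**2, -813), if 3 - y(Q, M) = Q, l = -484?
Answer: 5910924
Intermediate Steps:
y(Q, M) = 3 - Q
S(n, D) = -5 + D + D*(-484 + D + n) (S(n, D) = -5 + (((n + D) - 484)*D + D) = -5 + (((D + n) - 484)*D + D) = -5 + ((-484 + D + n)*D + D) = -5 + (D*(-484 + D + n) + D) = -5 + (D + D*(-484 + D + n)) = -5 + D + D*(-484 + D + n))
S(1179, 2108) - y((-9 - 1)**2, -813) = (-5 + 2108**2 - 483*2108 + 2108*1179) - (3 - (-9 - 1)**2) = (-5 + 4443664 - 1018164 + 2485332) - (3 - 1*(-10)**2) = 5910827 - (3 - 1*100) = 5910827 - (3 - 100) = 5910827 - 1*(-97) = 5910827 + 97 = 5910924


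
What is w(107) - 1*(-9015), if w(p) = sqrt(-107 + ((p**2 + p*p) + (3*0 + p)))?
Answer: 9015 + 107*sqrt(2) ≈ 9166.3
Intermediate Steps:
w(p) = sqrt(-107 + p + 2*p**2) (w(p) = sqrt(-107 + ((p**2 + p**2) + (0 + p))) = sqrt(-107 + (2*p**2 + p)) = sqrt(-107 + (p + 2*p**2)) = sqrt(-107 + p + 2*p**2))
w(107) - 1*(-9015) = sqrt(-107 + 107 + 2*107**2) - 1*(-9015) = sqrt(-107 + 107 + 2*11449) + 9015 = sqrt(-107 + 107 + 22898) + 9015 = sqrt(22898) + 9015 = 107*sqrt(2) + 9015 = 9015 + 107*sqrt(2)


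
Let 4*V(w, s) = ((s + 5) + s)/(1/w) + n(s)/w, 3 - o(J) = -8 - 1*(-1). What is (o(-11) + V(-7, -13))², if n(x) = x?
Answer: 436921/196 ≈ 2229.2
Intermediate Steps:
o(J) = 10 (o(J) = 3 - (-8 - 1*(-1)) = 3 - (-8 + 1) = 3 - 1*(-7) = 3 + 7 = 10)
V(w, s) = s/(4*w) + w*(5 + 2*s)/4 (V(w, s) = (((s + 5) + s)/(1/w) + s/w)/4 = (((5 + s) + s)*w + s/w)/4 = ((5 + 2*s)*w + s/w)/4 = (w*(5 + 2*s) + s/w)/4 = (s/w + w*(5 + 2*s))/4 = s/(4*w) + w*(5 + 2*s)/4)
(o(-11) + V(-7, -13))² = (10 + (¼)*(-13 + (-7)²*(5 + 2*(-13)))/(-7))² = (10 + (¼)*(-⅐)*(-13 + 49*(5 - 26)))² = (10 + (¼)*(-⅐)*(-13 + 49*(-21)))² = (10 + (¼)*(-⅐)*(-13 - 1029))² = (10 + (¼)*(-⅐)*(-1042))² = (10 + 521/14)² = (661/14)² = 436921/196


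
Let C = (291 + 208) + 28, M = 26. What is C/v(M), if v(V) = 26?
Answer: 527/26 ≈ 20.269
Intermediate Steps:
C = 527 (C = 499 + 28 = 527)
C/v(M) = 527/26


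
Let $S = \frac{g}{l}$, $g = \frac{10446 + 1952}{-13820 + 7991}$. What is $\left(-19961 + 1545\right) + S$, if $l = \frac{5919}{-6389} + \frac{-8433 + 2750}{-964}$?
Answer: $- \frac{3285187855792552}{178383552159} \approx -18416.0$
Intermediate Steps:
$g = - \frac{12398}{5829}$ ($g = \frac{12398}{-5829} = 12398 \left(- \frac{1}{5829}\right) = - \frac{12398}{5829} \approx -2.127$)
$l = \frac{30602771}{6158996}$ ($l = 5919 \left(- \frac{1}{6389}\right) - - \frac{5683}{964} = - \frac{5919}{6389} + \frac{5683}{964} = \frac{30602771}{6158996} \approx 4.9688$)
$S = - \frac{76359232408}{178383552159}$ ($S = - \frac{12398}{5829 \cdot \frac{30602771}{6158996}} = \left(- \frac{12398}{5829}\right) \frac{6158996}{30602771} = - \frac{76359232408}{178383552159} \approx -0.42806$)
$\left(-19961 + 1545\right) + S = \left(-19961 + 1545\right) - \frac{76359232408}{178383552159} = -18416 - \frac{76359232408}{178383552159} = - \frac{3285187855792552}{178383552159}$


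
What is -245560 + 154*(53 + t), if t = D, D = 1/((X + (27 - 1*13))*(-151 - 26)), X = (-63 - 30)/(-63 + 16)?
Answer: -31556611184/132927 ≈ -2.3740e+5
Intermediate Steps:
X = 93/47 (X = -93/(-47) = -93*(-1/47) = 93/47 ≈ 1.9787)
D = -47/132927 (D = 1/((93/47 + (27 - 1*13))*(-151 - 26)) = 1/((93/47 + (27 - 13))*(-177)) = 1/((93/47 + 14)*(-177)) = 1/((751/47)*(-177)) = 1/(-132927/47) = -47/132927 ≈ -0.00035358)
t = -47/132927 ≈ -0.00035358
-245560 + 154*(53 + t) = -245560 + 154*(53 - 47/132927) = -245560 + 154*(7045084/132927) = -245560 + 1084942936/132927 = -31556611184/132927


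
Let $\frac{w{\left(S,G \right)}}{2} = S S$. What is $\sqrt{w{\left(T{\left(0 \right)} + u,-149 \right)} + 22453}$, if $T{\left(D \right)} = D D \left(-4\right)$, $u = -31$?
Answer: $25 \sqrt{39} \approx 156.13$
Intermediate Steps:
$T{\left(D \right)} = - 4 D^{2}$ ($T{\left(D \right)} = D^{2} \left(-4\right) = - 4 D^{2}$)
$w{\left(S,G \right)} = 2 S^{2}$ ($w{\left(S,G \right)} = 2 S S = 2 S^{2}$)
$\sqrt{w{\left(T{\left(0 \right)} + u,-149 \right)} + 22453} = \sqrt{2 \left(- 4 \cdot 0^{2} - 31\right)^{2} + 22453} = \sqrt{2 \left(\left(-4\right) 0 - 31\right)^{2} + 22453} = \sqrt{2 \left(0 - 31\right)^{2} + 22453} = \sqrt{2 \left(-31\right)^{2} + 22453} = \sqrt{2 \cdot 961 + 22453} = \sqrt{1922 + 22453} = \sqrt{24375} = 25 \sqrt{39}$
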